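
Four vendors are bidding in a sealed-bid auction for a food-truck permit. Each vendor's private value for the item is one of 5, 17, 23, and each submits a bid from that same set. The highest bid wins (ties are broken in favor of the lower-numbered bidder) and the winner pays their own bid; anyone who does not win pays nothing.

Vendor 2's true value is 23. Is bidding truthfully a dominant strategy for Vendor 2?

Consider the case where Vendor 1 bids 5, Vendor 3 bids 5 and Vendor 4 bids 5.
Truthful bid 23: wins, pays 23, utility 23 - 23 = 0.
Bid 17 instead: wins, pays 17, utility 23 - 17 = 6.
Since 6 > 0, bidding 17 is strictly better here, so truthful bidding is not dominant.

No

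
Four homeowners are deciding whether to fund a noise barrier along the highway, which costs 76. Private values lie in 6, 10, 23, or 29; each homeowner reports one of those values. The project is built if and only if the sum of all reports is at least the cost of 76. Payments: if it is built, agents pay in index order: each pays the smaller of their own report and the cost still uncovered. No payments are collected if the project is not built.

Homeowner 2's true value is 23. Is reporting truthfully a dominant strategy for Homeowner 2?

Consider the case where Homeowner 1 reports 10, Homeowner 3 reports 29 and Homeowner 4 reports 29.
Truthful report 23: project built, pays 23, utility 23 - 23 = 0.
Report 10 instead: project built, pays 10, utility 23 - 10 = 13.
Since 13 > 0, reporting 10 is strictly better here, so truthful reporting is not dominant.

No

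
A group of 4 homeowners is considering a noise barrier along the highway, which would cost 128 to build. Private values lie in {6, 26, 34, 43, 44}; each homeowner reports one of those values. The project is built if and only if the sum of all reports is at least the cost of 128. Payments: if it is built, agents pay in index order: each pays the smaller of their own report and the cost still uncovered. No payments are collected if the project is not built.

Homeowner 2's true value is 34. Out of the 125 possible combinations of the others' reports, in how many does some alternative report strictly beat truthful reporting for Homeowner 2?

Others report (26, 34, 43): truth gives 0; report 26 gives 8 > 0. Violating.
Others report (26, 34, 44): truth gives 0; report 26 gives 8 > 0. Violating.
Others report (26, 43, 34): truth gives 0; report 26 gives 8 > 0. Violating.
Others report (26, 43, 43): truth gives 0; report 26 gives 8 > 0. Violating.
Others report (6, 6, 6): truth gives 0; no alternative beats it.
Others report (6, 6, 26): truth gives 0; no alternative beats it.
(Checking all 125 profiles: 51 have a profitable deviation, 74 do not.)

51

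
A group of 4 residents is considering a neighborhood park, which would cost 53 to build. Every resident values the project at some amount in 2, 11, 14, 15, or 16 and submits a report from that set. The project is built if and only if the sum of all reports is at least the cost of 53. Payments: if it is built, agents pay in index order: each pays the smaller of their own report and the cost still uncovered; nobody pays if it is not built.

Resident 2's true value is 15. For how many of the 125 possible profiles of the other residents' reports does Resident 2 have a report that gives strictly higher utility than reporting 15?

54

Others report (11, 14, 14): truth gives 0; report 14 gives 1 > 0. Violating.
Others report (11, 14, 15): truth gives 0; report 14 gives 1 > 0. Violating.
Others report (11, 14, 16): truth gives 0; report 14 gives 1 > 0. Violating.
Others report (11, 15, 14): truth gives 0; report 14 gives 1 > 0. Violating.
Others report (2, 2, 2): truth gives 0; no alternative beats it.
Others report (2, 2, 11): truth gives 0; no alternative beats it.
(Checking all 125 profiles: 54 have a profitable deviation, 71 do not.)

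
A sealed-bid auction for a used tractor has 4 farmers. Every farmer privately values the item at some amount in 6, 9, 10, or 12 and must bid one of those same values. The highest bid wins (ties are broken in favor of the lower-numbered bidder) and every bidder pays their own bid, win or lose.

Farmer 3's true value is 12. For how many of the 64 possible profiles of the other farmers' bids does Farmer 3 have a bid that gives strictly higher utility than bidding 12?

40

Others bid (6, 6, 6): truth gives 0; bid 9 gives 3 > 0. Violating.
Others bid (6, 6, 9): truth gives 0; bid 9 gives 3 > 0. Violating.
Others bid (6, 6, 10): truth gives 0; bid 10 gives 2 > 0. Violating.
Others bid (6, 9, 6): truth gives 0; bid 10 gives 2 > 0. Violating.
Others bid (6, 6, 12): truth gives 0; no alternative beats it.
Others bid (6, 9, 12): truth gives 0; no alternative beats it.
(Checking all 64 profiles: 40 have a profitable deviation, 24 do not.)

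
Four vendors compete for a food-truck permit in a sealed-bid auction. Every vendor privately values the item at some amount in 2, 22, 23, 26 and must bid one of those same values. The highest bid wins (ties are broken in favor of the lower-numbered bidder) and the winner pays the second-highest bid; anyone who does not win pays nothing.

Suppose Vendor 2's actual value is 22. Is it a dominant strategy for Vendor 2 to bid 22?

Yes

Check each profile of the others' bids and compare truth against every alternative bid.
Others bid (2, 2, 2): truth gives 20, best alternative gives 20.
Others bid (2, 2, 22): truth gives 0, best alternative gives 0.
Others bid (2, 2, 23): truth gives 0, best alternative gives 0.
Others bid (2, 2, 26): truth gives 0, best alternative gives 0.
Others bid (2, 22, 2): truth gives 0, best alternative gives 0.
Others bid (2, 22, 22): truth gives 0, best alternative gives 0.
(Remaining 58 profiles checked similarly; truth is weakly best in each.)
In every case the truthful bid is at least as good as any alternative, so it is a dominant strategy.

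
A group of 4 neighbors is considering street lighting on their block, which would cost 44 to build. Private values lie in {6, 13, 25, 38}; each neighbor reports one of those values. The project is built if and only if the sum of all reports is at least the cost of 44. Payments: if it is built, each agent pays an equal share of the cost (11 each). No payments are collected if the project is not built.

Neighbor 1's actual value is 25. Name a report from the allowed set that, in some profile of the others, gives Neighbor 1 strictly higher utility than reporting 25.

38

Suppose Neighbor 2 reports 6, Neighbor 3 reports 6 and Neighbor 4 reports 6.
Report 25: project not built, utility 0.
Report 38: project built, pays 11, utility 25 - 11 = 14.
So reporting 38 beats truth here (14 > 0).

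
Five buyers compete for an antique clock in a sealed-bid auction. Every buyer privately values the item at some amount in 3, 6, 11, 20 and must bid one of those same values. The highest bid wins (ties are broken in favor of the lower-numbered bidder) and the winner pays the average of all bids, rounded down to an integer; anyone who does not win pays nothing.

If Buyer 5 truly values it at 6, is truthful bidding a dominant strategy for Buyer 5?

No

Consider the case where Buyer 1 bids 3, Buyer 2 bids 3, Buyer 3 bids 3 and Buyer 4 bids 6.
Truthful bid 6: loses, pays 0, utility 0.
Bid 11 instead: wins, pays 5, utility 6 - 5 = 1.
Since 1 > 0, bidding 11 is strictly better here, so truthful bidding is not dominant.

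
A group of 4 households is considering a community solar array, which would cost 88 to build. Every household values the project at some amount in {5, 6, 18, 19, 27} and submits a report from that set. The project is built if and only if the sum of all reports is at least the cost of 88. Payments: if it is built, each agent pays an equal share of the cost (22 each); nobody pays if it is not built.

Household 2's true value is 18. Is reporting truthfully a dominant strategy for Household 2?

No

Consider the case where Household 1 reports 18, Household 3 reports 27 and Household 4 reports 27.
Truthful report 18: project built, pays 22, utility 18 - 22 = -4.
Report 5 instead: project not built, utility 0.
Since 0 > -4, reporting 5 is strictly better here, so truthful reporting is not dominant.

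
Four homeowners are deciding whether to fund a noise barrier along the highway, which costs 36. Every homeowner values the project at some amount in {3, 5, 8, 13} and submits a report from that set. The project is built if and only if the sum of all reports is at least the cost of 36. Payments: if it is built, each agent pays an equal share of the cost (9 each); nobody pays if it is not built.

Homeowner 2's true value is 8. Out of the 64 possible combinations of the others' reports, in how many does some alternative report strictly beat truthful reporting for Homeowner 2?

Others report (3, 13, 13): truth gives -1; report 3 gives 0 > -1. Violating.
Others report (5, 13, 13): truth gives -1; report 3 gives 0 > -1. Violating.
Others report (8, 8, 13): truth gives -1; report 3 gives 0 > -1. Violating.
Others report (8, 13, 8): truth gives -1; report 3 gives 0 > -1. Violating.
Others report (3, 3, 3): truth gives 0; no alternative beats it.
Others report (3, 3, 5): truth gives 0; no alternative beats it.
(Checking all 64 profiles: 9 have a profitable deviation, 55 do not.)

9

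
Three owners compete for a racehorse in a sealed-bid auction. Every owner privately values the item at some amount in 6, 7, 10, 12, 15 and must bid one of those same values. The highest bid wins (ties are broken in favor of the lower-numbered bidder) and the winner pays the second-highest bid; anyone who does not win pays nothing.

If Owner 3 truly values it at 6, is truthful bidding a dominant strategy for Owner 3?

Check each profile of the others' bids and compare truth against every alternative bid.
Others bid (6, 6): truth gives 0, best alternative gives 0.
Others bid (6, 7): truth gives 0, best alternative gives 0.
Others bid (6, 10): truth gives 0, best alternative gives 0.
Others bid (6, 12): truth gives 0, best alternative gives 0.
Others bid (6, 15): truth gives 0, best alternative gives 0.
Others bid (7, 6): truth gives 0, best alternative gives 0.
(Remaining 19 profiles checked similarly; truth is weakly best in each.)
In every case the truthful bid is at least as good as any alternative, so it is a dominant strategy.

Yes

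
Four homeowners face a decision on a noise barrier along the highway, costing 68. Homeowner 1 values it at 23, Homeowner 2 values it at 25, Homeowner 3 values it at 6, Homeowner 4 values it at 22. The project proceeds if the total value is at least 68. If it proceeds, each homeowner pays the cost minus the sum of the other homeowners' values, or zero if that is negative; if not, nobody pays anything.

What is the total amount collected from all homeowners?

Total value 76 ≥ cost 68, so it is built.
Homeowner 1: others sum to 53; max(0, 68 - 53) = 15.
Homeowner 2: others sum to 51; max(0, 68 - 51) = 17.
Homeowner 3: others sum to 70; max(0, 68 - 70) = 0.
Homeowner 4: others sum to 54; max(0, 68 - 54) = 14.
Total collected = 15 + 17 + 0 + 14 = 46.

46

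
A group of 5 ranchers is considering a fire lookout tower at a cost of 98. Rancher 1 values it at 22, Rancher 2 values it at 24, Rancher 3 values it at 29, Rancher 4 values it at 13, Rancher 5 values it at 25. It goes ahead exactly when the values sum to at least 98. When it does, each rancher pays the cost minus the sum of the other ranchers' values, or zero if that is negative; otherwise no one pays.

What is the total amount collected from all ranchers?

Total value 113 ≥ cost 98, so it is built.
Rancher 1: others sum to 91; max(0, 98 - 91) = 7.
Rancher 2: others sum to 89; max(0, 98 - 89) = 9.
Rancher 3: others sum to 84; max(0, 98 - 84) = 14.
Rancher 4: others sum to 100; max(0, 98 - 100) = 0.
Rancher 5: others sum to 88; max(0, 98 - 88) = 10.
Total collected = 7 + 9 + 14 + 0 + 10 = 40.

40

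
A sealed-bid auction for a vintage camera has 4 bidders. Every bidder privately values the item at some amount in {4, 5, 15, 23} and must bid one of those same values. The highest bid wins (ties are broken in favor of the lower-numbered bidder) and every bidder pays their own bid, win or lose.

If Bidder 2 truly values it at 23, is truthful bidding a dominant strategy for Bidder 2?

No

Consider the case where Bidder 1 bids 4, Bidder 3 bids 4 and Bidder 4 bids 4.
Truthful bid 23: wins, pays 23, utility 23 - 23 = 0.
Bid 5 instead: wins, pays 5, utility 23 - 5 = 18.
Since 18 > 0, bidding 5 is strictly better here, so truthful bidding is not dominant.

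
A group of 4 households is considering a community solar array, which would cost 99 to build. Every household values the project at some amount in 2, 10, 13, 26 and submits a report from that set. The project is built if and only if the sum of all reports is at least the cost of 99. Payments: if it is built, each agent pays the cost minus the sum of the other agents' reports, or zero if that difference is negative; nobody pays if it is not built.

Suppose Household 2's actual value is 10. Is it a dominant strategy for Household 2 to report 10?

Yes

Check each profile of the others' reports and compare truth against every alternative report.
Others report (2, 2, 2): truth gives 0, best alternative gives 0.
Others report (2, 2, 10): truth gives 0, best alternative gives 0.
Others report (2, 2, 13): truth gives 0, best alternative gives 0.
Others report (2, 2, 26): truth gives 0, best alternative gives 0.
Others report (2, 10, 2): truth gives 0, best alternative gives 0.
Others report (2, 10, 10): truth gives 0, best alternative gives 0.
(Remaining 58 profiles checked similarly; truth is weakly best in each.)
In every case the truthful report is at least as good as any alternative, so it is a dominant strategy.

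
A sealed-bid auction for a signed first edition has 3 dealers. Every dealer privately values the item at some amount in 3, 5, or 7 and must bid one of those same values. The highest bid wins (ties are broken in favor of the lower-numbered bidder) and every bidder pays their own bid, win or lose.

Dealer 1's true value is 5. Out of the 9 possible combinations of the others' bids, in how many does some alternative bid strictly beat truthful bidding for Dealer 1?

Others bid (3, 3): truth gives 0; bid 3 gives 2 > 0. Violating.
Others bid (3, 7): truth gives -5; bid 7 gives -2 > -5. Violating.
Others bid (5, 7): truth gives -5; bid 7 gives -2 > -5. Violating.
Others bid (7, 3): truth gives -5; bid 7 gives -2 > -5. Violating.
Others bid (3, 5): truth gives 0; no alternative beats it.
Others bid (5, 3): truth gives 0; no alternative beats it.
(Checking all 9 profiles: 6 have a profitable deviation, 3 do not.)

6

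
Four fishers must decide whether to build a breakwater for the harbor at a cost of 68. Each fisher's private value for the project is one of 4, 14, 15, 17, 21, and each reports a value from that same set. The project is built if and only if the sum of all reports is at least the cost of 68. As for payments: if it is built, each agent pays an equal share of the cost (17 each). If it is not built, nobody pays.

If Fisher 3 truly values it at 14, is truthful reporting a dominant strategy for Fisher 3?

Consider the case where Fisher 1 reports 14, Fisher 2 reports 21 and Fisher 4 reports 21.
Truthful report 14: project built, pays 17, utility 14 - 17 = -3.
Report 4 instead: project not built, utility 0.
Since 0 > -3, reporting 4 is strictly better here, so truthful reporting is not dominant.

No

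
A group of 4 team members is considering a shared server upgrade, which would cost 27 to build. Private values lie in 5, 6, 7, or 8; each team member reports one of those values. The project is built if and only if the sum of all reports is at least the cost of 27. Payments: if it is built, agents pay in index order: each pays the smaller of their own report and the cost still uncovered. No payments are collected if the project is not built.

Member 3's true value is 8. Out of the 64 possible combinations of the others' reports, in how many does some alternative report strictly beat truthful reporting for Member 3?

Others report (5, 7, 8): truth gives 0; report 7 gives 1 > 0. Violating.
Others report (5, 8, 7): truth gives 0; report 7 gives 1 > 0. Violating.
Others report (5, 8, 8): truth gives 0; report 6 gives 2 > 0. Violating.
Others report (6, 6, 8): truth gives 0; report 7 gives 1 > 0. Violating.
Others report (5, 5, 5): truth gives 0; no alternative beats it.
Others report (5, 5, 6): truth gives 0; no alternative beats it.
(Checking all 64 profiles: 32 have a profitable deviation, 32 do not.)

32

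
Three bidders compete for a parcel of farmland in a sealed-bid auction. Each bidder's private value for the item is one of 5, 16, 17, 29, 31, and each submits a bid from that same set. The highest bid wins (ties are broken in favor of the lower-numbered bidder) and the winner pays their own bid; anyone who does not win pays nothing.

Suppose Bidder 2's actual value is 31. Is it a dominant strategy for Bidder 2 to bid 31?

Consider the case where Bidder 1 bids 5 and Bidder 3 bids 5.
Truthful bid 31: wins, pays 31, utility 31 - 31 = 0.
Bid 16 instead: wins, pays 16, utility 31 - 16 = 15.
Since 15 > 0, bidding 16 is strictly better here, so truthful bidding is not dominant.

No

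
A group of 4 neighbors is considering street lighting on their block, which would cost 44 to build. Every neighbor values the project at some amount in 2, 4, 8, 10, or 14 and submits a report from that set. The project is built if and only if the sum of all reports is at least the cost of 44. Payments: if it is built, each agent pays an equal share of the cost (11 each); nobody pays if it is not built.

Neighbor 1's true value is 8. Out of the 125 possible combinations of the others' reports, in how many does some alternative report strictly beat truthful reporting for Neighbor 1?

6

Others report (8, 14, 14): truth gives -3; report 2 gives 0 > -3. Violating.
Others report (10, 14, 14): truth gives -3; report 2 gives 0 > -3. Violating.
Others report (14, 8, 14): truth gives -3; report 2 gives 0 > -3. Violating.
Others report (14, 10, 14): truth gives -3; report 2 gives 0 > -3. Violating.
Others report (2, 2, 2): truth gives 0; no alternative beats it.
Others report (2, 2, 4): truth gives 0; no alternative beats it.
(Checking all 125 profiles: 6 have a profitable deviation, 119 do not.)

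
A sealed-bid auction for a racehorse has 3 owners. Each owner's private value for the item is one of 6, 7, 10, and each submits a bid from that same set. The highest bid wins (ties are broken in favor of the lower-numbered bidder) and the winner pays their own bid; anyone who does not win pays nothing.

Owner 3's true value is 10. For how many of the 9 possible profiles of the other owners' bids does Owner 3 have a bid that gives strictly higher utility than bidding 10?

Others bid (6, 6): truth gives 0; bid 7 gives 3 > 0. Violating.
Others bid (6, 7): truth gives 0; no alternative beats it.
Others bid (6, 10): truth gives 0; no alternative beats it.
(Checking all 9 profiles: 1 has a profitable deviation, 8 do not.)

1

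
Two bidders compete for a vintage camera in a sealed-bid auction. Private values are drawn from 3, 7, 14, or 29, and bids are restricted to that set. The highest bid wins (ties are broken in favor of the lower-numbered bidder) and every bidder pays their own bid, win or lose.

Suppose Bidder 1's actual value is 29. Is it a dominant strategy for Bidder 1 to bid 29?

No

Consider the case where Bidder 2 bids 3.
Truthful bid 29: wins, pays 29, utility 29 - 29 = 0.
Bid 3 instead: wins, pays 3, utility 29 - 3 = 26.
Since 26 > 0, bidding 3 is strictly better here, so truthful bidding is not dominant.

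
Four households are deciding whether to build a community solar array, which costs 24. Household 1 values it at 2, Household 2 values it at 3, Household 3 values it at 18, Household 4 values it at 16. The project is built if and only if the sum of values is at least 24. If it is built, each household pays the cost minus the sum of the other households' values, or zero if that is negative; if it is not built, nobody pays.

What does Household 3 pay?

3

Total value 39 ≥ cost 24, so the project is built.
The other households' values sum to 21.
Cost minus that sum is 24 - 21 = 3.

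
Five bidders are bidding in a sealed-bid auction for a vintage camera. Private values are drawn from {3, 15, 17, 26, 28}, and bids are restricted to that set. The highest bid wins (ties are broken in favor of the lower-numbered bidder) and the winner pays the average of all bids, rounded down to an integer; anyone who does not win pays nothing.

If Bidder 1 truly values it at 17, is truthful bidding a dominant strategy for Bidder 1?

No

Consider the case where Bidder 2 bids 3, Bidder 3 bids 3, Bidder 4 bids 3 and Bidder 5 bids 3.
Truthful bid 17: wins, pays 5, utility 17 - 5 = 12.
Bid 3 instead: wins, pays 3, utility 17 - 3 = 14.
Since 14 > 12, bidding 3 is strictly better here, so truthful bidding is not dominant.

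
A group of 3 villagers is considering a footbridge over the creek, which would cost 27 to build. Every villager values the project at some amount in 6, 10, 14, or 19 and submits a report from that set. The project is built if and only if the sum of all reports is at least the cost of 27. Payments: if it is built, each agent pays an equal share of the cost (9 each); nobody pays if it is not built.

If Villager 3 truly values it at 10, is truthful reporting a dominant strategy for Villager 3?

No

Consider the case where Villager 1 reports 6 and Villager 2 reports 6.
Truthful report 10: project not built, utility 0.
Report 19 instead: project built, pays 9, utility 10 - 9 = 1.
Since 1 > 0, reporting 19 is strictly better here, so truthful reporting is not dominant.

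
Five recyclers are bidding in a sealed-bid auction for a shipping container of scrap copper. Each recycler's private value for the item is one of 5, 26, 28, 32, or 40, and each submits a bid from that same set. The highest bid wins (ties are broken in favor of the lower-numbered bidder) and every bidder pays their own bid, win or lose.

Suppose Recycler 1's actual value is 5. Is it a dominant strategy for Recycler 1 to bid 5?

Yes

Check each profile of the others' bids and compare truth against every alternative bid.
Others bid (5, 5, 5, 5): truth gives 0, best alternative gives -21.
Others bid (5, 5, 5, 32): truth gives -5, best alternative gives -26.
Others bid (5, 5, 5, 40): truth gives -5, best alternative gives -26.
Others bid (5, 5, 26, 32): truth gives -5, best alternative gives -26.
Others bid (5, 5, 26, 40): truth gives -5, best alternative gives -26.
Others bid (5, 5, 28, 32): truth gives -5, best alternative gives -26.
(Remaining 619 profiles checked similarly; truth is weakly best in each.)
In every case the truthful bid is at least as good as any alternative, so it is a dominant strategy.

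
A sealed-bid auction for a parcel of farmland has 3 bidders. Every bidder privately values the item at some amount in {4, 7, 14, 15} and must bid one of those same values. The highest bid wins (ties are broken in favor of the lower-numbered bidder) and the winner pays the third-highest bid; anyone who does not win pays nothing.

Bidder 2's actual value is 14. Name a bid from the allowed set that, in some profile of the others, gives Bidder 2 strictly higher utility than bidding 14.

Suppose Bidder 1 bids 4 and Bidder 3 bids 15.
Bid 14: loses, pays 0, utility 0.
Bid 15: wins, pays 4, utility 14 - 4 = 10.
So bidding 15 beats truth here (10 > 0).

15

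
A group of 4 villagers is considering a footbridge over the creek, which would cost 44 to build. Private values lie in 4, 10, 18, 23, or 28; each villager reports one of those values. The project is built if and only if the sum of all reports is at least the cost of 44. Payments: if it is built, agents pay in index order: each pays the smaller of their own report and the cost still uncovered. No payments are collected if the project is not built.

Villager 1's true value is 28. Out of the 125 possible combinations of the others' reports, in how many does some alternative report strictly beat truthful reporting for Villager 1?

121

Others report (4, 4, 18): truth gives 0; report 18 gives 10 > 0. Violating.
Others report (4, 4, 23): truth gives 0; report 18 gives 10 > 0. Violating.
Others report (4, 4, 28): truth gives 0; report 10 gives 18 > 0. Violating.
Others report (4, 10, 10): truth gives 0; report 23 gives 5 > 0. Violating.
Others report (4, 4, 4): truth gives 0; no alternative beats it.
Others report (4, 4, 10): truth gives 0; no alternative beats it.
(Checking all 125 profiles: 121 have a profitable deviation, 4 do not.)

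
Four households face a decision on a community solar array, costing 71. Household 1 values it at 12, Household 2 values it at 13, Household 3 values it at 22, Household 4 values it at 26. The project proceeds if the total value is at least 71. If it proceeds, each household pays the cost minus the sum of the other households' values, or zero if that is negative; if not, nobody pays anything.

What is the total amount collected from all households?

65

Total value 73 ≥ cost 71, so it is built.
Household 1: others sum to 61; max(0, 71 - 61) = 10.
Household 2: others sum to 60; max(0, 71 - 60) = 11.
Household 3: others sum to 51; max(0, 71 - 51) = 20.
Household 4: others sum to 47; max(0, 71 - 47) = 24.
Total collected = 10 + 11 + 20 + 24 = 65.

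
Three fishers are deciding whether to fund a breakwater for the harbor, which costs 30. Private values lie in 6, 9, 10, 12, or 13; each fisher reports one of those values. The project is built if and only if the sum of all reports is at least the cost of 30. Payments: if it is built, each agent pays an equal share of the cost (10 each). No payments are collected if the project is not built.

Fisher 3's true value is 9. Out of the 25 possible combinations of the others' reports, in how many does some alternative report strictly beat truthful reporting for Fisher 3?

8

Others report (9, 12): truth gives -1; report 6 gives 0 > -1. Violating.
Others report (9, 13): truth gives -1; report 6 gives 0 > -1. Violating.
Others report (10, 12): truth gives -1; report 6 gives 0 > -1. Violating.
Others report (10, 13): truth gives -1; report 6 gives 0 > -1. Violating.
Others report (6, 6): truth gives 0; no alternative beats it.
Others report (6, 9): truth gives 0; no alternative beats it.
(Checking all 25 profiles: 8 have a profitable deviation, 17 do not.)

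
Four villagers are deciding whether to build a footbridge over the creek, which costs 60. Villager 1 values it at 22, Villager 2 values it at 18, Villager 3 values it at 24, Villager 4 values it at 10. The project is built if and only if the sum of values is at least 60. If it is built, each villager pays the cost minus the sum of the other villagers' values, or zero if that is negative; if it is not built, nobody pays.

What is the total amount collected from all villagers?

Total value 74 ≥ cost 60, so it is built.
Villager 1: others sum to 52; max(0, 60 - 52) = 8.
Villager 2: others sum to 56; max(0, 60 - 56) = 4.
Villager 3: others sum to 50; max(0, 60 - 50) = 10.
Villager 4: others sum to 64; max(0, 60 - 64) = 0.
Total collected = 8 + 4 + 10 + 0 = 22.

22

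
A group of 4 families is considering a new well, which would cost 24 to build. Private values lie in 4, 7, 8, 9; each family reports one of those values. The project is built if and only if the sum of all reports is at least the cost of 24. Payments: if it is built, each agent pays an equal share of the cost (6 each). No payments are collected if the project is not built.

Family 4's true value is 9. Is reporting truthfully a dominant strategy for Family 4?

Check each profile of the others' reports and compare truth against every alternative report.
Others report (4, 4, 7): truth gives 3, best alternative gives 0.
Others report (4, 7, 4): truth gives 3, best alternative gives 0.
Others report (7, 4, 4): truth gives 3, best alternative gives 0.
Others report (4, 4, 8): truth gives 3, best alternative gives 3.
Others report (4, 4, 9): truth gives 3, best alternative gives 3.
Others report (4, 7, 7): truth gives 3, best alternative gives 3.
(Remaining 58 profiles checked similarly; truth is weakly best in each.)
In every case the truthful report is at least as good as any alternative, so it is a dominant strategy.

Yes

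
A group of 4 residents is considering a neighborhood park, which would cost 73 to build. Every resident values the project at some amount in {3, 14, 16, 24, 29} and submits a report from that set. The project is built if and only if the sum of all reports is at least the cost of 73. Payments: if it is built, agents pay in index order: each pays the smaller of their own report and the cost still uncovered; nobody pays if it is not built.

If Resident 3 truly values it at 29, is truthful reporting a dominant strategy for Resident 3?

No

Consider the case where Resident 1 reports 3, Resident 2 reports 24 and Resident 4 reports 24.
Truthful report 29: project built, pays 29, utility 29 - 29 = 0.
Report 24 instead: project built, pays 24, utility 29 - 24 = 5.
Since 5 > 0, reporting 24 is strictly better here, so truthful reporting is not dominant.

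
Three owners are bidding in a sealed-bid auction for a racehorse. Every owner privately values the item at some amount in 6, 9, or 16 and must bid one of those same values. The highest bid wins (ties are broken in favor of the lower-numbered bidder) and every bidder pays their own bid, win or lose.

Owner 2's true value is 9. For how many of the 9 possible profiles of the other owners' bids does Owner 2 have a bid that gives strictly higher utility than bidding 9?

7

Others bid (6, 16): truth gives -9; bid 6 gives -6 > -9. Violating.
Others bid (9, 6): truth gives -9; bid 6 gives -6 > -9. Violating.
Others bid (9, 9): truth gives -9; bid 6 gives -6 > -9. Violating.
Others bid (9, 16): truth gives -9; bid 6 gives -6 > -9. Violating.
Others bid (6, 6): truth gives 0; no alternative beats it.
Others bid (6, 9): truth gives 0; no alternative beats it.
(Checking all 9 profiles: 7 have a profitable deviation, 2 do not.)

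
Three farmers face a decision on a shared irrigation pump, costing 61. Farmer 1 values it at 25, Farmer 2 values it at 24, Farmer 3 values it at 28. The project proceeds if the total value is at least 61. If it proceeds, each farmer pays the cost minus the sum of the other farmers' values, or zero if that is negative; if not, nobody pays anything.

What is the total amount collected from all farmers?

29

Total value 77 ≥ cost 61, so it is built.
Farmer 1: others sum to 52; max(0, 61 - 52) = 9.
Farmer 2: others sum to 53; max(0, 61 - 53) = 8.
Farmer 3: others sum to 49; max(0, 61 - 49) = 12.
Total collected = 9 + 8 + 12 = 29.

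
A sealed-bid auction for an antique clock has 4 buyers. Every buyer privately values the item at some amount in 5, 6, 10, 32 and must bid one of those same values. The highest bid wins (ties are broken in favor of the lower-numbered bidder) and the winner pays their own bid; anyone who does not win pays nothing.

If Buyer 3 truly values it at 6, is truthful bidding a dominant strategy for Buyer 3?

Yes

Check each profile of the others' bids and compare truth against every alternative bid.
Others bid (5, 5, 5): truth gives 0, best alternative gives 0.
Others bid (5, 5, 6): truth gives 0, best alternative gives 0.
Others bid (5, 5, 10): truth gives 0, best alternative gives 0.
Others bid (5, 5, 32): truth gives 0, best alternative gives 0.
Others bid (5, 6, 5): truth gives 0, best alternative gives 0.
Others bid (5, 6, 6): truth gives 0, best alternative gives 0.
(Remaining 58 profiles checked similarly; truth is weakly best in each.)
In every case the truthful bid is at least as good as any alternative, so it is a dominant strategy.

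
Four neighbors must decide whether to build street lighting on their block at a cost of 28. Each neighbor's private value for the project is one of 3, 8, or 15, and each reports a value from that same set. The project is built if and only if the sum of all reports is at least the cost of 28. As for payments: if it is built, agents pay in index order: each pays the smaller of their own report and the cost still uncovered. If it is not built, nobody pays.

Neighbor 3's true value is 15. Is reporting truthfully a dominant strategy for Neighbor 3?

No

Consider the case where Neighbor 1 reports 3, Neighbor 2 reports 3 and Neighbor 4 reports 15.
Truthful report 15: project built, pays 15, utility 15 - 15 = 0.
Report 8 instead: project built, pays 8, utility 15 - 8 = 7.
Since 7 > 0, reporting 8 is strictly better here, so truthful reporting is not dominant.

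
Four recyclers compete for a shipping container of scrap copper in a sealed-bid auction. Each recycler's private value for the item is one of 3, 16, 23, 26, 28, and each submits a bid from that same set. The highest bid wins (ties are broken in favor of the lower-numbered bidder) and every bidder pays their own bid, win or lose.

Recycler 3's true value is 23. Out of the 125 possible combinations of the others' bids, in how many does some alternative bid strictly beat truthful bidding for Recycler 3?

Others bid (3, 3, 3): truth gives 0; bid 16 gives 7 > 0. Violating.
Others bid (3, 3, 16): truth gives 0; bid 16 gives 7 > 0. Violating.
Others bid (3, 3, 26): truth gives -23; bid 3 gives -3 > -23. Violating.
Others bid (3, 3, 28): truth gives -23; bid 3 gives -3 > -23. Violating.
Others bid (3, 3, 23): truth gives 0; no alternative beats it.
Others bid (3, 16, 3): truth gives 0; no alternative beats it.
(Checking all 125 profiles: 115 have a profitable deviation, 10 do not.)

115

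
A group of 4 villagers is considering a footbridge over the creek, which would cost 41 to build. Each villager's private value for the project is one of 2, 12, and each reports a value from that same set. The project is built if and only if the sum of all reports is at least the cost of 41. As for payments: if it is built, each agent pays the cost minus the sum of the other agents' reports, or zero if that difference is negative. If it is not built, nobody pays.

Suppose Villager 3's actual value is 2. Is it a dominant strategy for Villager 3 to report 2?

Check each profile of the others' reports and compare truth against every alternative report.
Others report (12, 12, 12): truth gives 0, best alternative gives -3.
Others report (2, 2, 2): truth gives 0, best alternative gives 0.
Others report (2, 2, 12): truth gives 0, best alternative gives 0.
Others report (2, 12, 2): truth gives 0, best alternative gives 0.
Others report (2, 12, 12): truth gives 0, best alternative gives 0.
Others report (12, 2, 2): truth gives 0, best alternative gives 0.
(Remaining 2 profiles checked similarly; truth is weakly best in each.)
In every case the truthful report is at least as good as any alternative, so it is a dominant strategy.

Yes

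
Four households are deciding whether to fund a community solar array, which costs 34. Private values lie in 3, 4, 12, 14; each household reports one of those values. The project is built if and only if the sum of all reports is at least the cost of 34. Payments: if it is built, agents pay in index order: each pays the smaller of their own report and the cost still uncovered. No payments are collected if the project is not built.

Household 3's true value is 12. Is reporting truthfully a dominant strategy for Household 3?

Consider the case where Household 1 reports 3, Household 2 reports 14 and Household 4 reports 14.
Truthful report 12: project built, pays 12, utility 12 - 12 = 0.
Report 3 instead: project built, pays 3, utility 12 - 3 = 9.
Since 9 > 0, reporting 3 is strictly better here, so truthful reporting is not dominant.

No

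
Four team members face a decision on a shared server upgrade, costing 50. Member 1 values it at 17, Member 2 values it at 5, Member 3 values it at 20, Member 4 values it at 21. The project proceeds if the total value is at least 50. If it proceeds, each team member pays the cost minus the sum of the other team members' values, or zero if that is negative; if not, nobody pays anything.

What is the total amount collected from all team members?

19

Total value 63 ≥ cost 50, so it is built.
Member 1: others sum to 46; max(0, 50 - 46) = 4.
Member 2: others sum to 58; max(0, 50 - 58) = 0.
Member 3: others sum to 43; max(0, 50 - 43) = 7.
Member 4: others sum to 42; max(0, 50 - 42) = 8.
Total collected = 4 + 0 + 7 + 8 = 19.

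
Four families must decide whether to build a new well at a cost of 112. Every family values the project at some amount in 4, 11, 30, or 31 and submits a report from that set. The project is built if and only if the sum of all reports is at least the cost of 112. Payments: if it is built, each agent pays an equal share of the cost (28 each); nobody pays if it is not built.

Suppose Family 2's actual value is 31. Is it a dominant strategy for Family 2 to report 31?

Check each profile of the others' reports and compare truth against every alternative report.
Others report (30, 30, 30): truth gives 3, best alternative gives 3.
Others report (30, 30, 31): truth gives 3, best alternative gives 3.
Others report (30, 31, 30): truth gives 3, best alternative gives 3.
Others report (30, 31, 31): truth gives 3, best alternative gives 3.
Others report (31, 30, 30): truth gives 3, best alternative gives 3.
Others report (31, 30, 31): truth gives 3, best alternative gives 3.
(Remaining 58 profiles checked similarly; truth is weakly best in each.)
In every case the truthful report is at least as good as any alternative, so it is a dominant strategy.

Yes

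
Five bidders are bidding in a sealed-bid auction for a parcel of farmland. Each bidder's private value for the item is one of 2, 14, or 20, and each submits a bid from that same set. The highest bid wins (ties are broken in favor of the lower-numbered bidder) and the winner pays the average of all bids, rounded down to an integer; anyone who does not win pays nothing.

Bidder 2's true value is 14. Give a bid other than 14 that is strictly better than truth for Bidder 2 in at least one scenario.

20

Suppose Bidder 1 bids 2, Bidder 3 bids 2, Bidder 4 bids 2 and Bidder 5 bids 20.
Bid 14: loses, pays 0, utility 0.
Bid 20: wins, pays 9, utility 14 - 9 = 5.
So bidding 20 beats truth here (5 > 0).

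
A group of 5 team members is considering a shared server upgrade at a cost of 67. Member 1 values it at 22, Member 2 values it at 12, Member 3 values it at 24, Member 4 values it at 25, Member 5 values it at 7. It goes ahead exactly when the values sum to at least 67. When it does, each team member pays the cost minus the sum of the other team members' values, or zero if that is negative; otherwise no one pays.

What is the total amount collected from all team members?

Total value 90 ≥ cost 67, so it is built.
Member 1: others sum to 68; max(0, 67 - 68) = 0.
Member 2: others sum to 78; max(0, 67 - 78) = 0.
Member 3: others sum to 66; max(0, 67 - 66) = 1.
Member 4: others sum to 65; max(0, 67 - 65) = 2.
Member 5: others sum to 83; max(0, 67 - 83) = 0.
Total collected = 0 + 0 + 1 + 2 + 0 = 3.

3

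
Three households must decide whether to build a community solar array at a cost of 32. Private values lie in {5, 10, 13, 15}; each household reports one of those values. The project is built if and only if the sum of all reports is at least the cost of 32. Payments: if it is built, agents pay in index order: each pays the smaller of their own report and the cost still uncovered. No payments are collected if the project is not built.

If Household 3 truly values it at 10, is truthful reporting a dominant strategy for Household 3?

Yes

Check each profile of the others' reports and compare truth against every alternative report.
Others report (15, 15): truth gives 8, best alternative gives 8.
Others report (13, 15): truth gives 6, best alternative gives 6.
Others report (15, 13): truth gives 6, best alternative gives 6.
Others report (13, 13): truth gives 4, best alternative gives 4.
Others report (10, 15): truth gives 3, best alternative gives 3.
Others report (15, 10): truth gives 3, best alternative gives 3.
(Remaining 10 profiles checked similarly; truth is weakly best in each.)
In every case the truthful report is at least as good as any alternative, so it is a dominant strategy.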